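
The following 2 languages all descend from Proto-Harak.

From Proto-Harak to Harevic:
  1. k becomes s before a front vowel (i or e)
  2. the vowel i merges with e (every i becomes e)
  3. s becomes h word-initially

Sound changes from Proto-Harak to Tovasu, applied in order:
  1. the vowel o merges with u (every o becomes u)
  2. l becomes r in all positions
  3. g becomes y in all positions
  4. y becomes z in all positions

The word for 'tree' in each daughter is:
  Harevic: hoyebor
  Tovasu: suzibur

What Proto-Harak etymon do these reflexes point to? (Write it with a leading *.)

Position 2: Harevic has o, Tovasu has u. Harevic preserves o here (none of its changes turn any other segment into o), so the proto-segment is *o.
Position 4: Harevic has e, Tovasu has i. Tovasu preserves i here (none of its changes turn any other segment into i), so the proto-segment is *i.
Position 6: Harevic has o, Tovasu has u. Harevic preserves o here (none of its changes turn any other segment into o), so the proto-segment is *o.
Continuing position by position gives *soyibor; check it forward:
Harevic: start from *soyibor.
  rule 1: no change — soyibor
  rule 2 (vowel merger): soyibor → soyebor
  rule 3 (debuccalisation): soyebor → hoyebor
  ⇒ Harevic hoyebor
Tovasu: *soyibor
  soyibor → suyibur   [vowel merger]
  suyibur (rule 2 does not apply)
  suyibur (rule 3 does not apply)
  suyibur → suzibur   [unconditioned shift]
  giving Tovasu suzibur.
*soyibor is the unique common source.

*soyibor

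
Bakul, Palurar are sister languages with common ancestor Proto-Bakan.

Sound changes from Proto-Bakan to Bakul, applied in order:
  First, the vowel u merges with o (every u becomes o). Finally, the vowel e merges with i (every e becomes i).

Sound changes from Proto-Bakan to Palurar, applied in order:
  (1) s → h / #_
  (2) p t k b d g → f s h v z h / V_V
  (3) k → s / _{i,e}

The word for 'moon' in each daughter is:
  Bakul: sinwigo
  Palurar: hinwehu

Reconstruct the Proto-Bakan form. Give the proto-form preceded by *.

*sinwegu

Position 5: Bakul has i, Palurar has e. Palurar preserves e here (none of its changes turn any other segment into e), so the proto-segment is *e.
Position 1: Bakul has s, Palurar has h. Bakul preserves s here (none of its changes turn any other segment into s), so the proto-segment is *s.
Verify the candidate proto-form against each daughter:
Bakul: start from *sinwegu.
  rule 1 (vowel merger): sinwegu → sinwego
  rule 2 (vowel merger): sinwego → sinwigo
  ⇒ Bakul sinwigo
Palurar: start from *sinwegu.
  rule 1 (debuccalisation): sinwegu → hinwegu
  rule 2 (intervocalic lenition): hinwegu → hinwehu
  rule 3: no change — hinwehu
  ⇒ Palurar hinwehu
Only *sinwegu yields all of Bakul sinwigo, Palurar hinwehu.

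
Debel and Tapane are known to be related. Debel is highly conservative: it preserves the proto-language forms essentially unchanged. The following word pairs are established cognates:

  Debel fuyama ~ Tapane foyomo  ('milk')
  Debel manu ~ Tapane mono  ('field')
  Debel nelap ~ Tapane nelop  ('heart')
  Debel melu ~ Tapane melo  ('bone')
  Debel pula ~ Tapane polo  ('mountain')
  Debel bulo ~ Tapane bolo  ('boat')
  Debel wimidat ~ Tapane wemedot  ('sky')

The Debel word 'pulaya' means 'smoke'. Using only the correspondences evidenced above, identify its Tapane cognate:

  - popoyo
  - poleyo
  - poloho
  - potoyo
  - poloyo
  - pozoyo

poloyo

fuyama ~ foyomo, pula ~ polo — Debel u corresponds to Tapane o after a consonant, before a consonant other than r, m, n, p, b, f, v.
wimidat ~ wemedot — Debel a corresponds to Tapane o after a consonant, before a consonant other than r, m, n, p, b, f, v.
fuyama ~ foyomo, pula ~ polo — Debel a corresponds to Tapane o word-finally.
Applying these to Debel 'pulaya':
  pulaya → polaya   (u→o after a consonant, before a consonant other than r, m, n, p, b, f, v)
  polaya → poloya   (a→o after a consonant, before a consonant other than r, m, n, p, b, f, v)
  poloya → poloyo   (a→o word-finally)
So the Tapane cognate is 'poloyo'.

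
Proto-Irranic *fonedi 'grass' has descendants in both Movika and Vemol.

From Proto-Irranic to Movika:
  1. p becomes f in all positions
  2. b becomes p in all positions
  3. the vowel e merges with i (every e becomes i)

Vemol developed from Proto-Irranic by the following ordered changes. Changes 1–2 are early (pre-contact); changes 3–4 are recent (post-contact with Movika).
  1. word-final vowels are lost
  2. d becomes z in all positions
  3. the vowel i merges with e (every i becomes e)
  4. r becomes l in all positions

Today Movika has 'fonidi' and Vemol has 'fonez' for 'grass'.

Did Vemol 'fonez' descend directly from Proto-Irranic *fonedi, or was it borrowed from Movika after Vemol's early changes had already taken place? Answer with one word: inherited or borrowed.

If inherited, *fonedi would pass through all of Vemol's changes:
Vemol: *fonedi
  fonedi → foned   [apocope]
  foned → fonez   [unconditioned shift]
  fonez (rule 3 does not apply)
  fonez (rule 4 does not apply)
  giving Vemol fonez.
If borrowed from Movika 'fonidi' after the early changes, it would undergo only the recent ones:
  rule 3 (vowel merger): fonidi → fonede
  rule 4 (unconditioned shift): no change (fonede)
  ⇒ as a loan: fonede
Vemol 'fonez' matches the inherited outcome exactly, so it is an inherited cognate, not a loan.

inherited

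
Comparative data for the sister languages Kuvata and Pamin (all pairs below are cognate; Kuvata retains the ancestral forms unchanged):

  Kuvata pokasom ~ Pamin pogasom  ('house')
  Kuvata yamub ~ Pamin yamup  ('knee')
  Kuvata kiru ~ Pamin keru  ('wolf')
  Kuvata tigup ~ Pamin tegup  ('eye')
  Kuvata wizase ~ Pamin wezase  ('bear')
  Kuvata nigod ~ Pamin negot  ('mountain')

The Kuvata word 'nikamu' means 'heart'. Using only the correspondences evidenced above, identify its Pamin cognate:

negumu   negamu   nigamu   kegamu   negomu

negamu

tigup ~ tegup, wizase ~ wezase — Kuvata i corresponds to Pamin e after a consonant, before a consonant other than r, m, n, p, b, f, v.
pokasom ~ pogasom — Kuvata k corresponds to Pamin g between vowels (before a back vowel).
Applying these to Kuvata 'nikamu':
  nikamu → nekamu   (i→e after a consonant, before a consonant other than r, m, n, p, b, f, v)
  nekamu → negamu   (k→g between vowels (before a back vowel))
So the Pamin cognate is 'negamu'.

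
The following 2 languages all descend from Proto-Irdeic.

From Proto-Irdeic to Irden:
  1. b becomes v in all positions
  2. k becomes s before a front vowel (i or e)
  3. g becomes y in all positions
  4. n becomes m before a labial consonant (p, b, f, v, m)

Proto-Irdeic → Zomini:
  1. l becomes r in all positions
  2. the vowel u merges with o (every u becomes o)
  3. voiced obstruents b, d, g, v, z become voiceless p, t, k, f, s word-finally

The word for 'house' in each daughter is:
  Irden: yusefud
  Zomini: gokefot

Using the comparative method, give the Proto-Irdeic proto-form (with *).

*gukefud

Position 3: Irden has s, Zomini has k. Taking the neighbouring segments as reconstructed: Irden s could go back to *k or *s; Zomini k can only go back to *k — the one source consistent with every daughter is *k.
Position 1: Irden has y, Zomini has g. Zomini preserves g here (none of its changes turn any other segment into g), so the proto-segment is *g.
This points to *gukefud. Verify forward in each daughter:
Irden: start from *gukefud.
  rule 1: no change — gukefud
  rule 2 (palatalisation): gukefud → gusefud
  rule 3 (unconditioned shift): gusefud → yusefud
  rule 4: no change — yusefud
  ⇒ Irden yusefud
Zomini: *gukefud > gokefod > gokefot  (by vowel merger, final devoicing)
Only *gukefud yields all of Irden yusefud, Zomini gokefot.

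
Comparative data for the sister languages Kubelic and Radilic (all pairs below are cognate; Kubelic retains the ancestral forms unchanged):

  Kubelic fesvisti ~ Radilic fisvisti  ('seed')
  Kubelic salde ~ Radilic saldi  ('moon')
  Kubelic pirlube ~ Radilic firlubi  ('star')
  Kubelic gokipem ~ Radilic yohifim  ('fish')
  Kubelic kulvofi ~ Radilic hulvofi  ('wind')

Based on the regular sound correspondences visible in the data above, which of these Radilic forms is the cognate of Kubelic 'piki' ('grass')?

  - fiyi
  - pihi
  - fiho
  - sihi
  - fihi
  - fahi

pirlube ~ firlubi — Kubelic p corresponds to Radilic f word-initially before a front vowel.
gokipem ~ yohifim — Kubelic k corresponds to Radilic h between vowels (before a front vowel).
Applying these to Kubelic 'piki':
  piki → fiki   (p→f word-initially before a front vowel)
  fiki → fihi   (k→h between vowels (before a front vowel))
So the Radilic cognate is 'fihi'.

fihi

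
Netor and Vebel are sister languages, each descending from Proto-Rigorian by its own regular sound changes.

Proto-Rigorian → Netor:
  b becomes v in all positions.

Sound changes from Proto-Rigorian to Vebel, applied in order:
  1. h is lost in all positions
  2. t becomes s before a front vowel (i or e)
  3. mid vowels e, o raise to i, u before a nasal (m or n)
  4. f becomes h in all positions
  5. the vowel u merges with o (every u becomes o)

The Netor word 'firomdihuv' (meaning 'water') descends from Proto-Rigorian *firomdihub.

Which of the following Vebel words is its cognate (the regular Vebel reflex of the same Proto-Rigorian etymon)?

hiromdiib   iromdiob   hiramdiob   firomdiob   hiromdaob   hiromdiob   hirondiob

Vebel: *firomdihub
  firomdihub → firomdiub   [h-loss]
  firomdiub (rule 2 does not apply)
  firomdiub → firumdiub   [pre-nasal raising]
  firumdiub → hirumdiub   [unconditioned shift]
  hirumdiub → hiromdiob   [vowel merger]
  giving Vebel hiromdiob.
Among the options, 'hiromdiob' alone shows every Vebel change applied in order.

hiromdiob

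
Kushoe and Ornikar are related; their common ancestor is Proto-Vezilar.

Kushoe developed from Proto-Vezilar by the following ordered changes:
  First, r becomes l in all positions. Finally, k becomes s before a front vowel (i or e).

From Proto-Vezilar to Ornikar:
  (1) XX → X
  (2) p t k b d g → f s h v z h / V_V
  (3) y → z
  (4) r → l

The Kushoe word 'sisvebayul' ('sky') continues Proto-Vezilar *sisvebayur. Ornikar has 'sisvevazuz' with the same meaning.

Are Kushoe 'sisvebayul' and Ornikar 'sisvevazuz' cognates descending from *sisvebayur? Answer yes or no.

no

Derive the expected Ornikar reflex of *sisvebayur:
Ornikar: *sisvebayur > sisvevayur > sisvevazur > sisvevazul  (by intervocalic lenition, unconditioned shift, unconditioned shift)
The regular Ornikar reflex would be 'sisvevazul', but the attested form is 'sisvevazuz'. The correspondence is irregular, so they are not cognates (the Ornikar form has a different source).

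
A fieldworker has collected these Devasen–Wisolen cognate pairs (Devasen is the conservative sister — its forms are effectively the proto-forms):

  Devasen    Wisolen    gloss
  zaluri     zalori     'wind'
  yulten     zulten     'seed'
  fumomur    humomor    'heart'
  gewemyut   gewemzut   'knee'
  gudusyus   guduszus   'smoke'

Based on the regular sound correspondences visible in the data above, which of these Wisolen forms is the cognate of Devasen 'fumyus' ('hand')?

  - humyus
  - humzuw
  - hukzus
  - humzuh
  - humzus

fumomur ~ humomor — Devasen f corresponds to Wisolen h word-initially before a back vowel.
gewemyut ~ gewemzut, gudusyus ~ guduszus — Devasen y corresponds to Wisolen z after a consonant, before a back vowel.
Applying these to Devasen 'fumyus':
  fumyus → humyus   (f→h word-initially before a back vowel)
  humyus → humzus   (y→z after a consonant, before a back vowel)
So the Wisolen cognate is 'humzus'.

humzus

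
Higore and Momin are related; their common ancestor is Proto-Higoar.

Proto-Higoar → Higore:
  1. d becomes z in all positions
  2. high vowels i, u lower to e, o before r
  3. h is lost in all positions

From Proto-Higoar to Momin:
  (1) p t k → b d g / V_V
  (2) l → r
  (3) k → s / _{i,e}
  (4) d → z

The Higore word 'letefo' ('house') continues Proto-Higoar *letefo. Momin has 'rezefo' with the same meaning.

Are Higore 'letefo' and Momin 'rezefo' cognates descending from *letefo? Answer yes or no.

yes

Derive the expected Momin reflex of *letefo:
Momin: start from *letefo.
  rule 1 (intervocalic voicing): letefo → ledefo
  rule 2 (unconditioned shift): ledefo → redefo
  rule 3: no change — redefo
  rule 4 (unconditioned shift): redefo → rezefo
  ⇒ Momin rezefo
Momin 'rezefo' matches the regular reflex exactly, so the pair is cognate.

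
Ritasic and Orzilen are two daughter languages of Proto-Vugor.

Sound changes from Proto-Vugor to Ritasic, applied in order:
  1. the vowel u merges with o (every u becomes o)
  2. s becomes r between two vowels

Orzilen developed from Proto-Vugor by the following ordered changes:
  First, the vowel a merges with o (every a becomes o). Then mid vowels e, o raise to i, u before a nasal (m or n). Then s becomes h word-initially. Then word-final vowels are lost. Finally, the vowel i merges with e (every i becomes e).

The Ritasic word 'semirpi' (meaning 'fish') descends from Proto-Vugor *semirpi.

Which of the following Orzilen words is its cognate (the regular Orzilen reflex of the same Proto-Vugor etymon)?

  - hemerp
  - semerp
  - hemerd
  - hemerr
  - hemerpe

Orzilen: *semirpi
  semirpi (rule 1 does not apply)
  semirpi → simirpi   [pre-nasal raising]
  simirpi → himirpi   [debuccalisation]
  himirpi → himirp   [apocope]
  himirp → hemerp   [vowel merger]
  giving Orzilen hemerp.
Only 'hemerp' matches the regular Orzilen development of *semirpi.

hemerp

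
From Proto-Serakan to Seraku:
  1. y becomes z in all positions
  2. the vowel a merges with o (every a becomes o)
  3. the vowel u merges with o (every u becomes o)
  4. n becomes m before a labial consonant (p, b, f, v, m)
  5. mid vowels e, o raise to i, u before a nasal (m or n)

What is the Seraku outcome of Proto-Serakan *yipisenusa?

Seraku: start from *yipisenusa.
  rule 1 (unconditioned shift): yipisenusa → zipisenusa
  rule 2 (vowel merger): zipisenusa → zipisenuso
  rule 3 (vowel merger): zipisenuso → zipisenoso
  rule 4: no change — zipisenoso
  rule 5 (pre-nasal raising): zipisenoso → zipisinoso
  ⇒ Seraku zipisinoso

zipisinoso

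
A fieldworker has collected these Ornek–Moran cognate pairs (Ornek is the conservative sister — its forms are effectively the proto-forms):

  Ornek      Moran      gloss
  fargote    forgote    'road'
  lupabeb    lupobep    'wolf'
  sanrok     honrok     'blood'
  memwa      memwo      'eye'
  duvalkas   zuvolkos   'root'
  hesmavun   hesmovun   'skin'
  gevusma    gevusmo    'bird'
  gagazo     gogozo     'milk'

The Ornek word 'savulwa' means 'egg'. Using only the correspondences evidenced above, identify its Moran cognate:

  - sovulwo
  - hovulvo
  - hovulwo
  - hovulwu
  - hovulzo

sanrok ~ honrok — Ornek s corresponds to Moran h word-initially before a back vowel.
hesmavun ~ hesmovun — Ornek a corresponds to Moran o after a consonant, before a labial obstruent.
memwa ~ memwo, gevusma ~ gevusmo — Ornek a corresponds to Moran o word-finally.
Applying these to Ornek 'savulwa':
  savulwa → havulwa   (s→h word-initially before a back vowel)
  havulwa → hovulwa   (a→o after a consonant, before a labial obstruent)
  hovulwa → hovulwo   (a→o word-finally)
So the Moran cognate is 'hovulwo'.

hovulwo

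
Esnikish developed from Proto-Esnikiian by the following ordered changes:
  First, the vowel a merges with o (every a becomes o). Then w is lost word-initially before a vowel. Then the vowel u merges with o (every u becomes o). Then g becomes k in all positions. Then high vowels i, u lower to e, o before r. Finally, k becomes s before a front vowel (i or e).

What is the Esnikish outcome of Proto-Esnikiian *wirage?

Esnikish: *wirage
  wirage → wiroge   [vowel merger]
  wiroge → iroge   [glide loss]
  iroge (rule 3 does not apply)
  iroge → iroke   [unconditioned shift]
  iroke → eroke   [pre-rhotic lowering]
  eroke → erose   [palatalisation]
  giving Esnikish erose.

erose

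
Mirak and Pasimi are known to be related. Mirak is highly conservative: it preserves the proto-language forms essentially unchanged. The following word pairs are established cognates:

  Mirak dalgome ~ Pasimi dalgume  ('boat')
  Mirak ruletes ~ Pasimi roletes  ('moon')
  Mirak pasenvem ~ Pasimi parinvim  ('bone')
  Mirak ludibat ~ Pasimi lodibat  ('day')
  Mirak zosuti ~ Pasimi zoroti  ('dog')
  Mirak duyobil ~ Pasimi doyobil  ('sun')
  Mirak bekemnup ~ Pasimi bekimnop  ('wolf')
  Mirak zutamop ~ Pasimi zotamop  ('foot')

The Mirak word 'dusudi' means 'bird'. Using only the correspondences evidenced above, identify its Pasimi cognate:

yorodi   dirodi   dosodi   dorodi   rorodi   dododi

ruletes ~ roletes, ludibat ~ lodibat — Mirak u corresponds to Pasimi o after a consonant, before a consonant other than r, m, n, p, b, f, v.
zosuti ~ zoroti — Mirak s corresponds to Pasimi r between vowels (before a back vowel).
Applying these to Mirak 'dusudi':
  dusudi → dosudi   (u→o after a consonant, before a consonant other than r, m, n, p, b, f, v)
  dosudi → dorudi   (s→r between vowels (before a back vowel))
  dorudi → dorodi   (u→o after a consonant, before a consonant other than r, m, n, p, b, f, v)
So the Pasimi cognate is 'dorodi'.

dorodi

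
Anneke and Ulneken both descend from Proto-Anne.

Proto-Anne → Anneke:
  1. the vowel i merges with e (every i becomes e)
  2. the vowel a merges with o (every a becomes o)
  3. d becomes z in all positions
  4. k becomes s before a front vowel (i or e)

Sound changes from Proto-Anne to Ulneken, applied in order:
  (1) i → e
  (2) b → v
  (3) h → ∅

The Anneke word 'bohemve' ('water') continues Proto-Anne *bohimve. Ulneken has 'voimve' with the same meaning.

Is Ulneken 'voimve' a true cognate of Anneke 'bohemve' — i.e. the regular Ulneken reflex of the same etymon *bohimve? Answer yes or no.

Derive the expected Ulneken reflex of *bohimve:
Ulneken: start from *bohimve.
  rule 1 (vowel merger): bohimve → bohemve
  rule 2 (unconditioned shift): bohemve → vohemve
  rule 3 (h-loss): vohemve → voemve
  ⇒ Ulneken voemve
The regular Ulneken reflex would be 'voemve', but the attested form is 'voimve'. The correspondence is irregular, so they are not cognates (the Ulneken form has a different source).

no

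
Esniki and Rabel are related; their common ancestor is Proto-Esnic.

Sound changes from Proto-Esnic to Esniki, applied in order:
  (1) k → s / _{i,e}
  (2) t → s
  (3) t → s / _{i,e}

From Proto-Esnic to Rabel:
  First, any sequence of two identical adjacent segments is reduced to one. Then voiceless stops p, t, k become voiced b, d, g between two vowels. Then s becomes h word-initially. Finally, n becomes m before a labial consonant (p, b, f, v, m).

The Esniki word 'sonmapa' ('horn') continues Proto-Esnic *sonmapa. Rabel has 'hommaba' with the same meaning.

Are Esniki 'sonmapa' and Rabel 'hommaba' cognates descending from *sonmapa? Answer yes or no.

Derive the expected Rabel reflex of *sonmapa:
Rabel: start from *sonmapa.
  rule 1: no change — sonmapa
  rule 2 (intervocalic voicing): sonmapa → sonmaba
  rule 3 (debuccalisation): sonmaba → honmaba
  rule 4 (nasal place assimilation): honmaba → hommaba
  ⇒ Rabel hommaba
Rabel 'hommaba' matches the regular reflex exactly, so the pair is cognate.

yes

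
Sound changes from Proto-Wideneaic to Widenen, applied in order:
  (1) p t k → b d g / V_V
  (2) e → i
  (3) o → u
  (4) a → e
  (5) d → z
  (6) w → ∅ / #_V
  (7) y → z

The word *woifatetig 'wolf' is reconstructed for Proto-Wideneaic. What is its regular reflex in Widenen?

uifezizig

Widenen: *woifatetig > woifadedig > woifadidig > wuifadidig > wuifedidig > wuifezizig > uifezizig  (by intervocalic voicing, vowel merger, vowel merger, vowel merger, unconditioned shift, glide loss)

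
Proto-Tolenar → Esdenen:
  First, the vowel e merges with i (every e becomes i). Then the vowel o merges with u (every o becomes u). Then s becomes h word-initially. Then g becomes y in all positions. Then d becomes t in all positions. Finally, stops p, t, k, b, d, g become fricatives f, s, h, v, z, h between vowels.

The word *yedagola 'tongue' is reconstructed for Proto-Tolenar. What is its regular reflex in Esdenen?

yisayula

Esdenen: start from *yedagola.
  rule 1 (vowel merger): yedagola → yidagola
  rule 2 (vowel merger): yidagola → yidagula
  rule 3: no change — yidagula
  rule 4 (unconditioned shift): yidagula → yidayula
  rule 5 (unconditioned shift): yidayula → yitayula
  rule 6 (intervocalic lenition): yitayula → yisayula
  ⇒ Esdenen yisayula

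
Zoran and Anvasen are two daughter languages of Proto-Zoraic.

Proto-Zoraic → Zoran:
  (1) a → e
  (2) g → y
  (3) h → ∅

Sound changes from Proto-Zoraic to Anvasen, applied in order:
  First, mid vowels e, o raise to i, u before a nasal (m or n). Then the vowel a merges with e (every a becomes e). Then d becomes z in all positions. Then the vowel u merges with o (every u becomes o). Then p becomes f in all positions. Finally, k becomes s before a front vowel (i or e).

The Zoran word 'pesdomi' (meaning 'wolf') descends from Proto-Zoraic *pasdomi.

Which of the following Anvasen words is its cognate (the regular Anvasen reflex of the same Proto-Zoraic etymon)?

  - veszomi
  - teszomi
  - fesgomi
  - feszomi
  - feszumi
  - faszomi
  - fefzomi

feszomi

Anvasen: *pasdomi
  pasdomi → pasdumi   [pre-nasal raising]
  pasdumi → pesdumi   [vowel merger]
  pesdumi → peszumi   [unconditioned shift]
  peszumi → peszomi   [vowel merger]
  peszomi → feszomi   [unconditioned shift]
  feszomi (rule 6 does not apply)
  giving Anvasen feszomi.
Only 'feszomi' matches the regular Anvasen development of *pasdomi.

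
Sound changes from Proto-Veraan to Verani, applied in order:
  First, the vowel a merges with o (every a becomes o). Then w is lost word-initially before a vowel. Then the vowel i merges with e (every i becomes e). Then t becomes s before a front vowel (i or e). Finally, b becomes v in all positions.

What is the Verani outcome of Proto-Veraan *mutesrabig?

musesroveg

Verani: start from *mutesrabig.
  rule 1 (vowel merger): mutesrabig → mutesrobig
  rule 2: no change — mutesrobig
  rule 3 (vowel merger): mutesrobig → mutesrobeg
  rule 4 (palatalisation): mutesrobeg → musesrobeg
  rule 5 (unconditioned shift): musesrobeg → musesroveg
  ⇒ Verani musesroveg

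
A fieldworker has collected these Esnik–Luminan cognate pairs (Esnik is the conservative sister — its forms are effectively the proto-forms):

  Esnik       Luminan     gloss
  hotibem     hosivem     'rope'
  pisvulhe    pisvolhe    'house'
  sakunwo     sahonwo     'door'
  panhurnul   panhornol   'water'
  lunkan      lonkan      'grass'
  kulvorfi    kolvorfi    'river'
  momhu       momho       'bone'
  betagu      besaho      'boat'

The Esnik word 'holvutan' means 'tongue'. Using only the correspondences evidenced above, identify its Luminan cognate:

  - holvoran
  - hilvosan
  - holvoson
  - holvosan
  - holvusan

pisvulhe ~ pisvolhe, panhurnul ~ panhornol — Esnik u corresponds to Luminan o after a consonant, before a consonant other than r, m, n, p, b, f, v.
betagu ~ besaho — Esnik t corresponds to Luminan s between vowels (before a back vowel).
Applying these to Esnik 'holvutan':
  holvutan → holvotan   (u→o after a consonant, before a consonant other than r, m, n, p, b, f, v)
  holvotan → holvosan   (t→s between vowels (before a back vowel))
So the Luminan cognate is 'holvosan'.

holvosan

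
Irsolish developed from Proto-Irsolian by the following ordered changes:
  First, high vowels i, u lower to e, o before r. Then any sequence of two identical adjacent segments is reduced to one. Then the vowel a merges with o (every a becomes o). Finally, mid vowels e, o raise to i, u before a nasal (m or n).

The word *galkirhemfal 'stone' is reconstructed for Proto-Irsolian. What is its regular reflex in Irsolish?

golkerhimfol

Irsolish: start from *galkirhemfal.
  rule 1 (pre-rhotic lowering): galkirhemfal → galkerhemfal
  rule 2: no change — galkerhemfal
  rule 3 (vowel merger): galkerhemfal → golkerhemfol
  rule 4 (pre-nasal raising): golkerhemfol → golkerhimfol
  ⇒ Irsolish golkerhimfol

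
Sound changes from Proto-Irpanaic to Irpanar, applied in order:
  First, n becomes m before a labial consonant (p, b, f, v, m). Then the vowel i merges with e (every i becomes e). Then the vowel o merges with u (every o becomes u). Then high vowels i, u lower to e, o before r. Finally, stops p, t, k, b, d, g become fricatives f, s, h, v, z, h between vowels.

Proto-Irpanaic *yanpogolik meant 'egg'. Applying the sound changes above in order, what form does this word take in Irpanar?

yampuhulek

Irpanar: start from *yanpogolik.
  rule 1 (nasal place assimilation): yanpogolik → yampogolik
  rule 2 (vowel merger): yampogolik → yampogolek
  rule 3 (vowel merger): yampogolek → yampugulek
  rule 4: no change — yampugulek
  rule 5 (intervocalic lenition): yampugulek → yampuhulek
  ⇒ Irpanar yampuhulek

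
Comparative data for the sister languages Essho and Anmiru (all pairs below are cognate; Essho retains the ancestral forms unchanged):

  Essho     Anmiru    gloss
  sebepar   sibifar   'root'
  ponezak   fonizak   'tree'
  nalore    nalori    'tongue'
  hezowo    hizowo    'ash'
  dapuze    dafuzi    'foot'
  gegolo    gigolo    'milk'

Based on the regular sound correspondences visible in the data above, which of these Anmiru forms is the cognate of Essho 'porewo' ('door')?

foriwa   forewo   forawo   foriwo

ponezak ~ fonizak — Essho p corresponds to Anmiru f word-initially before a back vowel.
ponezak ~ fonizak, hezowo ~ hizowo — Essho e corresponds to Anmiru i after a consonant, before a consonant other than r, m, n, p, b, f, v.
Applying these to Essho 'porewo':
  porewo → forewo   (p→f word-initially before a back vowel)
  forewo → foriwo   (e→i after a consonant, before a consonant other than r, m, n, p, b, f, v)
So the Anmiru cognate is 'foriwo'.

foriwo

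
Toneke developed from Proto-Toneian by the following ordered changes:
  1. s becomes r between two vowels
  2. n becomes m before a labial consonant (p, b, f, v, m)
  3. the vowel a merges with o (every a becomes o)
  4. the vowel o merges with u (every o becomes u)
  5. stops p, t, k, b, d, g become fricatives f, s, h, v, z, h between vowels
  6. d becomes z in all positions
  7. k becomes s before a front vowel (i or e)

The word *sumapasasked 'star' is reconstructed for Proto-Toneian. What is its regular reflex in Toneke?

sumufurussez

Toneke: start from *sumapasasked.
  rule 1 (rhotacism): sumapasasked → sumaparasked
  rule 2: no change — sumaparasked
  rule 3 (vowel merger): sumaparasked → sumoporosked
  rule 4 (vowel merger): sumoporosked → sumupurusked
  rule 5 (intervocalic lenition): sumupurusked → sumufurusked
  rule 6 (unconditioned shift): sumufurusked → sumufuruskez
  rule 7 (palatalisation): sumufuruskez → sumufurussez
  ⇒ Toneke sumufurussez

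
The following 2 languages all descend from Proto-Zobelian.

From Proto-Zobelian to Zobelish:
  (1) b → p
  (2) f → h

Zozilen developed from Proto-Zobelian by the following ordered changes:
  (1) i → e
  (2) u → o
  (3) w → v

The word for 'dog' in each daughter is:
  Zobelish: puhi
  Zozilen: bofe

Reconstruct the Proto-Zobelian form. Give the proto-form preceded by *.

*bufi

Position 1: Zobelish has p, Zozilen has b. Zozilen preserves b here (none of its changes turn any other segment into b), so the proto-segment is *b.
Position 3: Zobelish has h, Zozilen has f. Zozilen preserves f here (none of its changes turn any other segment into f), so the proto-segment is *f.
Continuing position by position gives *bufi; check it forward:
Zobelish: *bufi > pufi > puhi  (by unconditioned shift, unconditioned shift)
Zozilen: *bufi > bufe > bofe  (by vowel merger, vowel merger)
Only *bufi yields all of Zobelish puhi, Zozilen bofe.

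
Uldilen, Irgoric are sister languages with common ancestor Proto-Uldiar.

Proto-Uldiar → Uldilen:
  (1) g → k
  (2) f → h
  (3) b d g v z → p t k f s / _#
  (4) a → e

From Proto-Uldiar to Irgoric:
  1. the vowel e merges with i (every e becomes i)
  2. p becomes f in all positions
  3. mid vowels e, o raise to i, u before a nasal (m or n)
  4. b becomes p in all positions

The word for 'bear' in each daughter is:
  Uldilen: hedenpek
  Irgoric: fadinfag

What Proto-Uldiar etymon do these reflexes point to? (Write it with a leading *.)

Position 8: Uldilen has k, Irgoric has g. Irgoric preserves g here (none of its changes turn any other segment into g), so the proto-segment is *g.
Position 1: Uldilen has h, Irgoric has f. Taking the neighbouring segments as reconstructed: Uldilen h could go back to *f or *h; Irgoric f could go back to *p or *f — the one source consistent with every daughter is *f.
This points to *fadenpag. Verify forward in each daughter:
Uldilen: start from *fadenpag.
  rule 1 (unconditioned shift): fadenpag → fadenpak
  rule 2 (unconditioned shift): fadenpak → hadenpak
  rule 3: no change — hadenpak
  rule 4 (vowel merger): hadenpak → hedenpek
  ⇒ Uldilen hedenpek
Irgoric: *fadenpag
  fadenpag → fadinpag   [vowel merger]
  fadinpag → fadinfag   [unconditioned shift]
  fadinfag (rule 3 does not apply)
  fadinfag (rule 4 does not apply)
  giving Irgoric fadinfag.
*fadenpag is the unique common source.

*fadenpag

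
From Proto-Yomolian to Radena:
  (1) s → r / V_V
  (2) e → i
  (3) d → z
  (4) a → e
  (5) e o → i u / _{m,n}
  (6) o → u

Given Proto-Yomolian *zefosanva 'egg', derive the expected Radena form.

Radena: start from *zefosanva.
  rule 1 (rhotacism): zefosanva → zeforanva
  rule 2 (vowel merger): zeforanva → ziforanva
  rule 3: no change — ziforanva
  rule 4 (vowel merger): ziforanva → ziforenve
  rule 5 (pre-nasal raising): ziforenve → ziforinve
  rule 6 (vowel merger): ziforinve → zifurinve
  ⇒ Radena zifurinve

zifurinve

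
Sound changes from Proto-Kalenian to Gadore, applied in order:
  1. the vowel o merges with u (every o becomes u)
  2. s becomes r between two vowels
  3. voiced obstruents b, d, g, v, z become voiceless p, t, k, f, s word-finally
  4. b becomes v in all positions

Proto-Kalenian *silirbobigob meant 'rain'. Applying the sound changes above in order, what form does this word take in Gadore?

silirvuvigup

Gadore: start from *silirbobigob.
  rule 1 (vowel merger): silirbobigob → silirbubigub
  rule 2: no change — silirbubigub
  rule 3 (final devoicing): silirbubigub → silirbubigup
  rule 4 (unconditioned shift): silirbubigup → silirvuvigup
  ⇒ Gadore silirvuvigup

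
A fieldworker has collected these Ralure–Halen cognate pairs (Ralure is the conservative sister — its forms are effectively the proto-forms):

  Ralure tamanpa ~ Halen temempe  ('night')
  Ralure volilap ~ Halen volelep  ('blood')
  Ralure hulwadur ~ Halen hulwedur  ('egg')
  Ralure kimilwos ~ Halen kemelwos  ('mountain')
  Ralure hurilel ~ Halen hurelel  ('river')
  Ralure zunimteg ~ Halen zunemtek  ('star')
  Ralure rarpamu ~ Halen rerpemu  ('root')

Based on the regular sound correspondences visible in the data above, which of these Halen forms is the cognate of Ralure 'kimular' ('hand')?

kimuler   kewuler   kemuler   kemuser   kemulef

kimilwos ~ kemelwos, zunimteg ~ zunemtek — Ralure i corresponds to Halen e after a consonant, before a nasal.
rarpamu ~ rerpemu — Ralure a corresponds to Halen e after a consonant, before r.
Applying these to Ralure 'kimular':
  kimular → kemular   (i→e after a consonant, before a nasal)
  kemular → kemuler   (a→e after a consonant, before r)
So the Halen cognate is 'kemuler'.

kemuler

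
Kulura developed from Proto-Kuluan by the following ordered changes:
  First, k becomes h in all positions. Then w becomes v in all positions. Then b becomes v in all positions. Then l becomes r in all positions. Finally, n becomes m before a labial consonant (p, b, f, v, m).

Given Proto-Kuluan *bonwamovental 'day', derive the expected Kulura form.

vomvamoventar

Kulura: *bonwamovental
  bonwamovental (rule 1 does not apply)
  bonwamovental → bonvamovental   [unconditioned shift]
  bonvamovental → vonvamovental   [unconditioned shift]
  vonvamovental → vonvamoventar   [unconditioned shift]
  vonvamoventar → vomvamoventar   [nasal place assimilation]
  giving Kulura vomvamoventar.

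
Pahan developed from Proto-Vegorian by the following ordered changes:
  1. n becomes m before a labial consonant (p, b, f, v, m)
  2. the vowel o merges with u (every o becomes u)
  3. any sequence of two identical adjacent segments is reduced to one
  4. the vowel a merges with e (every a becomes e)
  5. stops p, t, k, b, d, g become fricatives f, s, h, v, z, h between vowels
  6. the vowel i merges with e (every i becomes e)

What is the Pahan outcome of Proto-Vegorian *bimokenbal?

Pahan: *bimokenbal
  bimokenbal → bimokembal   [nasal place assimilation]
  bimokembal → bimukembal   [vowel merger]
  bimukembal (rule 3 does not apply)
  bimukembal → bimukembel   [vowel merger]
  bimukembel → bimuhembel   [intervocalic lenition]
  bimuhembel → bemuhembel   [vowel merger]
  giving Pahan bemuhembel.

bemuhembel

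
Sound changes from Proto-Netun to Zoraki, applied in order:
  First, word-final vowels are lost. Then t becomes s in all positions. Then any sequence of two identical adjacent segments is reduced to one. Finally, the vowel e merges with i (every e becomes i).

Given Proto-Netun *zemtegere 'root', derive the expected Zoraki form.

zimsigir

Zoraki: *zemtegere > zemteger > zemseger > zimsigir  (by apocope, unconditioned shift, vowel merger)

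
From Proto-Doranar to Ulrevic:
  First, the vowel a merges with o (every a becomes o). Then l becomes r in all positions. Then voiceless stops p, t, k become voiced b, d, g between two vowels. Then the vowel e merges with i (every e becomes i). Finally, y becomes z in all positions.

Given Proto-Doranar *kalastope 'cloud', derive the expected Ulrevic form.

korostobi

Ulrevic: *kalastope > kolostope > korostope > korostobe > korostobi  (by vowel merger, unconditioned shift, intervocalic voicing, vowel merger)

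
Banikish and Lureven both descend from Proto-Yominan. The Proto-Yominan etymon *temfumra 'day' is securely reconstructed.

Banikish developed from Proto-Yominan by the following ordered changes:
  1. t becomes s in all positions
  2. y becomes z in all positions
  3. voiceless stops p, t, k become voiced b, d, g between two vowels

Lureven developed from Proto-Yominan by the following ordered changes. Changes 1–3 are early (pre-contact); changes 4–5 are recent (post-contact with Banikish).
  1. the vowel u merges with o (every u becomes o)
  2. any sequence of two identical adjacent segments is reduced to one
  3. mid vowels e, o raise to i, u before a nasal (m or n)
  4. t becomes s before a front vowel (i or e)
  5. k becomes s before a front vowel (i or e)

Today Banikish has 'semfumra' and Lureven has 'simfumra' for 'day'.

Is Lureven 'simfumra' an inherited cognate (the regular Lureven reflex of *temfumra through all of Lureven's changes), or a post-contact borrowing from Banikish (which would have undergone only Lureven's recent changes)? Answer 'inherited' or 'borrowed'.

If inherited, *temfumra would pass through all of Lureven's changes:
Lureven: *temfumra
  temfumra → temfomra   [vowel merger]
  temfomra (rule 2 does not apply)
  temfomra → timfumra   [pre-nasal raising]
  timfumra → simfumra   [palatalisation]
  simfumra (rule 5 does not apply)
  giving Lureven simfumra.
If borrowed from Banikish 'semfumra' after the early changes, it would undergo only the recent ones:
  rule 4 (palatalisation): no change (semfumra)
  rule 5 (palatalisation): no change (semfumra)
  ⇒ as a loan: semfumra
Lureven 'simfumra' matches the inherited outcome exactly, so it is an inherited cognate, not a loan.

inherited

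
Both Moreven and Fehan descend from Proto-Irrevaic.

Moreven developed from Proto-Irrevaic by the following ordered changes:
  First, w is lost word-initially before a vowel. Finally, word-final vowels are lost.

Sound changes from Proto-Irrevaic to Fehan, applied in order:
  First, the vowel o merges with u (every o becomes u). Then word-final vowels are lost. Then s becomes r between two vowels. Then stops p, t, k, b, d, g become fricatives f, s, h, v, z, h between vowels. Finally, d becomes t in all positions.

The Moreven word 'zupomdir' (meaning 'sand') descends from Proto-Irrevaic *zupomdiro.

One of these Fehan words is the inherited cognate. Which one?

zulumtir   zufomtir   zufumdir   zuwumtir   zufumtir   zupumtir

Fehan: *zupomdiro > zupumdiru > zupumdir > zufumdir > zufumtir  (by vowel merger, apocope, intervocalic lenition, unconditioned shift)
Among the options, 'zufumtir' alone shows every Fehan change applied in order.

zufumtir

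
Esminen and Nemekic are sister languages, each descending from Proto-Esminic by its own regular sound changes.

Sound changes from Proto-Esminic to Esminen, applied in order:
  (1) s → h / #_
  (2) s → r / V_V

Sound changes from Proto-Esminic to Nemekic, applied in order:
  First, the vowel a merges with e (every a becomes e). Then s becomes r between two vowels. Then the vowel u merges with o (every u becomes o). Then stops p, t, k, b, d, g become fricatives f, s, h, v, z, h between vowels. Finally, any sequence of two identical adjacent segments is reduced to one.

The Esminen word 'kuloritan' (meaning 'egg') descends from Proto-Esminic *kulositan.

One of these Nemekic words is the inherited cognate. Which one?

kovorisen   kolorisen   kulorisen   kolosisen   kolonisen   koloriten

Nemekic: *kulositan
  kulositan → kulositen   [vowel merger]
  kulositen → kuloriten   [rhotacism]
  kuloriten → koloriten   [vowel merger]
  koloriten → kolorisen   [intervocalic lenition]
  kolorisen (rule 5 does not apply)
  giving Nemekic kolorisen.
Among the options, 'kolorisen' alone shows every Nemekic change applied in order.

kolorisen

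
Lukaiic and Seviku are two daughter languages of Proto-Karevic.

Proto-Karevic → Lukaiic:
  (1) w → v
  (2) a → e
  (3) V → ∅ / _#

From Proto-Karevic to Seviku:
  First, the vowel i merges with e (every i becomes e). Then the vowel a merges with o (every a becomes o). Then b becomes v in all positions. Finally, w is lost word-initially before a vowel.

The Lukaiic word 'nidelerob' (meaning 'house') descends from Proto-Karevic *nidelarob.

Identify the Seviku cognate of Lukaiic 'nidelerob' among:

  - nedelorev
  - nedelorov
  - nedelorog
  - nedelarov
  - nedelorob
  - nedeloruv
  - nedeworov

nedelorov

Seviku: start from *nidelarob.
  rule 1 (vowel merger): nidelarob → nedelarob
  rule 2 (vowel merger): nedelarob → nedelorob
  rule 3 (unconditioned shift): nedelorob → nedelorov
  rule 4: no change — nedelorov
  ⇒ Seviku nedelorov
Only 'nedelorov' matches the regular Seviku development of *nidelarob.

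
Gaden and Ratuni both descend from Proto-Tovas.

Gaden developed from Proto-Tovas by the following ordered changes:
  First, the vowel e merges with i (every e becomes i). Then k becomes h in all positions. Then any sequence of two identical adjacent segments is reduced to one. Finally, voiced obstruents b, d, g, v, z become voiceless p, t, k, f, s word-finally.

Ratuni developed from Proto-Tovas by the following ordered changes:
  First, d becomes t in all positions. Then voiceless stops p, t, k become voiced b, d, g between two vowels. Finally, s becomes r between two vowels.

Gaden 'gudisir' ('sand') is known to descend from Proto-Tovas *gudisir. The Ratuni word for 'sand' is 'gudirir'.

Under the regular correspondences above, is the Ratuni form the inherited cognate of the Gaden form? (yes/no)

Derive the expected Ratuni reflex of *gudisir:
Ratuni: *gudisir > gutisir > gudisir > gudirir  (by unconditioned shift, intervocalic voicing, rhotacism)
Ratuni 'gudirir' matches the regular reflex exactly, so the pair is cognate.

yes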